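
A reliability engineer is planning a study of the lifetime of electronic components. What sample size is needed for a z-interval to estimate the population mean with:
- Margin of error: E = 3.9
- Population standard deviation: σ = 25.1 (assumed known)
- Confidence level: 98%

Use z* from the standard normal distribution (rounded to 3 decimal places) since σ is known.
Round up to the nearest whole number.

Using z* since population σ is known (z-interval formula).

For 98% confidence, z* = 2.326 (from standard normal table)

Sample size formula for z-interval: n = (z*σ/E)²

n = (2.326 × 25.1 / 3.9)²
  = (14.969897)²
  = 224.0978

Round up to the nearest whole number: n = 225

225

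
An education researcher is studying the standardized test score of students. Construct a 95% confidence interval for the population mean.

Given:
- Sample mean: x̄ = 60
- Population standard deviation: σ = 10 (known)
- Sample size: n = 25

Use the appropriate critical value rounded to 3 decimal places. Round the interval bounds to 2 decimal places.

The population standard deviation σ is known, so use a z-interval (standard normal critical value).

For 95% confidence, z* = 1.96 (from standard normal table)

Standard error: SE = σ/√n = 10/√25 = 2.000000

Margin of error: E = z* × SE = 1.96 × 2.000000 = 3.9200

Z-interval: x̄ ± E = 60 ± 3.9200 = (56.0800, 63.9200)

Rounded to 2 decimal places:

(56.08, 63.92)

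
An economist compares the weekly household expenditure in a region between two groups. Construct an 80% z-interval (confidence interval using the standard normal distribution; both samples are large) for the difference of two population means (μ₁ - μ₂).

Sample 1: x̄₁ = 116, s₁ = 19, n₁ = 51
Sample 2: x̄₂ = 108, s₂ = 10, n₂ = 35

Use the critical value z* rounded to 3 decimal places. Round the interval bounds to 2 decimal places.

Both samples are large (n₁ = 51 ≥ 30, n₂ = 35 ≥ 30), so a z-interval for the difference of means applies.

Point estimate: x̄₁ - x̄₂ = 116 - 108 = 8

Standard error: SE = √(s₁²/n₁ + s₂²/n₂)
= √(19²/51 + 10²/35)
= √(7.078431 + 2.857143)
= 3.152075

For 80% confidence, z* = 1.282 (from standard normal table)
Margin of error: E = z* × SE = 1.282 × 3.152075 = 4.0410

Z-interval: (x̄₁ - x̄₂) ± E = 8 ± 4.0410 = (3.9590, 12.0410)

Rounded to 2 decimal places:

(3.96, 12.04)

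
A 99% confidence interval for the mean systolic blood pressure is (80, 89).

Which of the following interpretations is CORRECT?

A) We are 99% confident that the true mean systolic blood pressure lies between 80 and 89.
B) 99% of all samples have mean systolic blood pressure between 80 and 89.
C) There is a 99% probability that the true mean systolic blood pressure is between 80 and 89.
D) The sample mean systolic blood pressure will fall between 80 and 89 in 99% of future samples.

A confidence interval represents our confidence in the procedure, not a probability statement about the parameter.

Key concept: If we repeated this sampling process many times and computed a 99% CI each time, about 99% of those intervals would contain the true population parameter.

For this specific interval (80, 89):
- Midpoint (point estimate): 84.5
- Margin of error: 4.5

The correct interpretation is the one stating confidence that the true parameter lies in the interval — option A.

A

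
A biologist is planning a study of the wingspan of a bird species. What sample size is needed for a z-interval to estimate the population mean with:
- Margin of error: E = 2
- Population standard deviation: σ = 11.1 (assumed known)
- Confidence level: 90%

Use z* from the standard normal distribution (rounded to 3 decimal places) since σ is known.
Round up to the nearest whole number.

Using z* since population σ is known (z-interval formula).

For 90% confidence, z* = 1.645 (from standard normal table)

Sample size formula for z-interval: n = (z*σ/E)²

n = (1.645 × 11.1 / 2)²
  = (9.129750)²
  = 83.3523

Round up to the nearest whole number: n = 84

84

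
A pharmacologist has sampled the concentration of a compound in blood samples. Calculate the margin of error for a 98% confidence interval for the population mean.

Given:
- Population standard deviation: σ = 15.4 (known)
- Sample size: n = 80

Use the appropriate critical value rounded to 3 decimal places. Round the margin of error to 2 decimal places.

The population standard deviation σ is known, so use the z-interval margin of error formula.

For 98% confidence, z* = 2.326 (from standard normal table)

Margin of error formula for z-interval: E = z* × σ/√n

E = 2.326 × 15.4/√80
  = 2.326 × 1.721772
  = 4.0048

Rounded to 2 decimal places:

4.00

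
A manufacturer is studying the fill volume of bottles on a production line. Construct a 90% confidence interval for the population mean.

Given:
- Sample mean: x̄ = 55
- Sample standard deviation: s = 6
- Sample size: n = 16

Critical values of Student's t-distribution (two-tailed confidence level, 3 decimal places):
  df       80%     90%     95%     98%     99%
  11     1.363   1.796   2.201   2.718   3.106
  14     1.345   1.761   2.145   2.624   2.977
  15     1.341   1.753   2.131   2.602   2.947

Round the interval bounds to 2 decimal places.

The population standard deviation σ is unknown (only the sample standard deviation s is given), so use a t-interval with df = n - 1 = 16 - 1 = 15.

For 90% confidence with df = 15, t* = 1.753 (from t-table)

Standard error: SE = s/√n = 6/√16 = 1.500000

Margin of error: E = t* × SE = 1.753 × 1.500000 = 2.6295

T-interval: x̄ ± E = 55 ± 2.6295 = (52.3705, 57.6295)

Rounded to 2 decimal places:

(52.37, 57.63)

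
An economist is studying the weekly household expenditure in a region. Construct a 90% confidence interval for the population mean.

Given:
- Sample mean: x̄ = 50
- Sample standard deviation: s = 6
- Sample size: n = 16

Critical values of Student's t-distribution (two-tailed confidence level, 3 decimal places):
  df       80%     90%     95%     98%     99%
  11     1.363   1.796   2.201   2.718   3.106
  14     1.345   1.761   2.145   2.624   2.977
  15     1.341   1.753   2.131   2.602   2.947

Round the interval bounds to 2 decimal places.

The population standard deviation σ is unknown (only the sample standard deviation s is given), so use a t-interval with df = n - 1 = 16 - 1 = 15.

For 90% confidence with df = 15, t* = 1.753 (from t-table)

Standard error: SE = s/√n = 6/√16 = 1.500000

Margin of error: E = t* × SE = 1.753 × 1.500000 = 2.6295

T-interval: x̄ ± E = 50 ± 2.6295 = (47.3705, 52.6295)

Rounded to 2 decimal places:

(47.37, 52.63)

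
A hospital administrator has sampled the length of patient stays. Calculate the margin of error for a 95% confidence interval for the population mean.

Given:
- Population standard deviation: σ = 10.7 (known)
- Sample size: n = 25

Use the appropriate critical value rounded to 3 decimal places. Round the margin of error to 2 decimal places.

The population standard deviation σ is known, so use the z-interval margin of error formula.

For 95% confidence, z* = 1.96 (from standard normal table)

Margin of error formula for z-interval: E = z* × σ/√n

E = 1.96 × 10.7/√25
  = 1.96 × 2.140000
  = 4.1944

Rounded to 2 decimal places:

4.19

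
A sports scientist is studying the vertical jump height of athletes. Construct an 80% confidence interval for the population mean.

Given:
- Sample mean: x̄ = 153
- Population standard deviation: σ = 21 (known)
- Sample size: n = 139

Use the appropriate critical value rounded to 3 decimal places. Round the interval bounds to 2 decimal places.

The population standard deviation σ is known, so use a z-interval (standard normal critical value).

For 80% confidence, z* = 1.282 (from standard normal table)

Standard error: SE = σ/√n = 21/√139 = 1.781197

Margin of error: E = z* × SE = 1.282 × 1.781197 = 2.2835

Z-interval: x̄ ± E = 153 ± 2.2835 = (150.7165, 155.2835)

Rounded to 2 decimal places:

(150.72, 155.28)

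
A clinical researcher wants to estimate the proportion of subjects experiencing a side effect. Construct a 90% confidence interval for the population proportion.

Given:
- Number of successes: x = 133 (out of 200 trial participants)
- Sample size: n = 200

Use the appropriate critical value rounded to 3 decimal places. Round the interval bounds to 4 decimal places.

Sample proportion: p̂ = 133/200 = 0.665000

Check conditions for normal approximation:
  np̂ = 133 ≥ 10 ✓
  n(1-p̂) = 67 ≥ 10 ✓

The sample is large enough, so use a z-interval (normal approximation) for the proportion.

For 90% confidence, z* = 1.645 (from standard normal table)

Standard error: SE = √(p̂(1-p̂)/n) = √(0.665000×0.335000/200) = 0.03337477

Margin of error: E = z* × SE = 1.645 × 0.03337477 = 0.054901

Z-interval: p̂ ± E = 0.665000 ± 0.054901 = (0.610099, 0.719901)

Rounded to 4 decimal places:

(0.6101, 0.7199)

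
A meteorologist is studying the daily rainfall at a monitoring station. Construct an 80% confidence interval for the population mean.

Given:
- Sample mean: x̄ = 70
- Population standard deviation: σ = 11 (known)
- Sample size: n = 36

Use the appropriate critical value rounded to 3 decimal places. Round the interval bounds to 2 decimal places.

The population standard deviation σ is known, so use a z-interval (standard normal critical value).

For 80% confidence, z* = 1.282 (from standard normal table)

Standard error: SE = σ/√n = 11/√36 = 1.833333

Margin of error: E = z* × SE = 1.282 × 1.833333 = 2.3503

Z-interval: x̄ ± E = 70 ± 2.3503 = (67.6497, 72.3503)

Rounded to 2 decimal places:

(67.65, 72.35)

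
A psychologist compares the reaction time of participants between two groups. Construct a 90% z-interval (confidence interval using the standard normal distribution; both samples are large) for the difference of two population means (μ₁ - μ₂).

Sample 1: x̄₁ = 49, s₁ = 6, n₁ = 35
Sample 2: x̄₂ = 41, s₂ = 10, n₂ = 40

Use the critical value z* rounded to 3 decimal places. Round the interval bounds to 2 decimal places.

Both samples are large (n₁ = 35 ≥ 30, n₂ = 40 ≥ 30), so a z-interval for the difference of means applies.

Point estimate: x̄₁ - x̄₂ = 49 - 41 = 8

Standard error: SE = √(s₁²/n₁ + s₂²/n₂)
= √(6²/35 + 10²/40)
= √(1.028571 + 2.500000)
= 1.878449

For 90% confidence, z* = 1.645 (from standard normal table)
Margin of error: E = z* × SE = 1.645 × 1.878449 = 3.0900

Z-interval: (x̄₁ - x̄₂) ± E = 8 ± 3.0900 = (4.9100, 11.0900)

Rounded to 2 decimal places:

(4.91, 11.09)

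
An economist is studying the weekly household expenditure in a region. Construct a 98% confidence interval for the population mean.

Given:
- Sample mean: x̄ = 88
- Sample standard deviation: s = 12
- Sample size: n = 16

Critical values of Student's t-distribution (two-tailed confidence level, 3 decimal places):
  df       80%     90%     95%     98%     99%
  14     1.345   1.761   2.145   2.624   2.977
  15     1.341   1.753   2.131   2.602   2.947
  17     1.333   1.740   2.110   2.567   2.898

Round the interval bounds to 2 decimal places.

The population standard deviation σ is unknown (only the sample standard deviation s is given), so use a t-interval with df = n - 1 = 16 - 1 = 15.

For 98% confidence with df = 15, t* = 2.602 (from t-table)

Standard error: SE = s/√n = 12/√16 = 3.000000

Margin of error: E = t* × SE = 2.602 × 3.000000 = 7.8060

T-interval: x̄ ± E = 88 ± 7.8060 = (80.1940, 95.8060)

Rounded to 2 decimal places:

(80.19, 95.81)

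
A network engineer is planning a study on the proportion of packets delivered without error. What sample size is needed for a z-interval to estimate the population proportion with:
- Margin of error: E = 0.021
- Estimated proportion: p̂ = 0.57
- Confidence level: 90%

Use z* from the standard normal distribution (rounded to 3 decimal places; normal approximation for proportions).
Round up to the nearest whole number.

Using z* for proportion z-interval (normal approximation).

For 90% confidence, z* = 1.645 (from standard normal table)

Sample size formula for proportion z-interval: n = z*²p̂(1-p̂)/E²

n = 1.645² × 0.57 × 0.43 / 0.021²
  = 2.706025 × 0.2451 / 0.000441
  = 1503.9608

Round up to the nearest whole number: n = 1504

1504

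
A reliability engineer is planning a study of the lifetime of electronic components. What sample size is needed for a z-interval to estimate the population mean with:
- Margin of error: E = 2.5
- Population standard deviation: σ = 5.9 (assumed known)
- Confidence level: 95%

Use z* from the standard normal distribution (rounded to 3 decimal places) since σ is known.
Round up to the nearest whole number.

Using z* since population σ is known (z-interval formula).

For 95% confidence, z* = 1.96 (from standard normal table)

Sample size formula for z-interval: n = (z*σ/E)²

n = (1.96 × 5.9 / 2.5)²
  = (4.625600)²
  = 21.3962

Round up to the nearest whole number: n = 22

22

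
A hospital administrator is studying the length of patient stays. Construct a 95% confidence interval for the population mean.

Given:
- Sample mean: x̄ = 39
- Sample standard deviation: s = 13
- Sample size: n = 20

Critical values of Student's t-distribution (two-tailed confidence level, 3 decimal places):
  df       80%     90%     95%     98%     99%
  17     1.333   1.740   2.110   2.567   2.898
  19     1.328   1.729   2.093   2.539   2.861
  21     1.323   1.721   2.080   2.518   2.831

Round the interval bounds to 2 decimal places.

The population standard deviation σ is unknown (only the sample standard deviation s is given), so use a t-interval with df = n - 1 = 20 - 1 = 19.

For 95% confidence with df = 19, t* = 2.093 (from t-table)

Standard error: SE = s/√n = 13/√20 = 2.906888

Margin of error: E = t* × SE = 2.093 × 2.906888 = 6.0841

T-interval: x̄ ± E = 39 ± 6.0841 = (32.9159, 45.0841)

Rounded to 2 decimal places:

(32.92, 45.08)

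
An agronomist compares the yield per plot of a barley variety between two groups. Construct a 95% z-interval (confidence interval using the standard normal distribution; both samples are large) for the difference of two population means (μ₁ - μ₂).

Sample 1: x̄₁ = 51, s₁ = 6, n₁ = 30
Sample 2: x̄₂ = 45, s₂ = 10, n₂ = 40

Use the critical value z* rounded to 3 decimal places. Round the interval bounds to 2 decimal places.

Both samples are large (n₁ = 30 ≥ 30, n₂ = 40 ≥ 30), so a z-interval for the difference of means applies.

Point estimate: x̄₁ - x̄₂ = 51 - 45 = 6

Standard error: SE = √(s₁²/n₁ + s₂²/n₂)
= √(6²/30 + 10²/40)
= √(1.200000 + 2.500000)
= 1.923538

For 95% confidence, z* = 1.96 (from standard normal table)
Margin of error: E = z* × SE = 1.96 × 1.923538 = 3.7701

Z-interval: (x̄₁ - x̄₂) ± E = 6 ± 3.7701 = (2.2299, 9.7701)

Rounded to 2 decimal places:

(2.23, 9.77)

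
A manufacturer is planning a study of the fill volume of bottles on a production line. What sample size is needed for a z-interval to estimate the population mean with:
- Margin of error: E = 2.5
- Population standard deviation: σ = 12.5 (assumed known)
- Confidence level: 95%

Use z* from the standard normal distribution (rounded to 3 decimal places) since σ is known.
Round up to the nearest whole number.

Using z* since population σ is known (z-interval formula).

For 95% confidence, z* = 1.96 (from standard normal table)

Sample size formula for z-interval: n = (z*σ/E)²

n = (1.96 × 12.5 / 2.5)²
  = (9.800000)²
  = 96.0400

Round up to the nearest whole number: n = 97

97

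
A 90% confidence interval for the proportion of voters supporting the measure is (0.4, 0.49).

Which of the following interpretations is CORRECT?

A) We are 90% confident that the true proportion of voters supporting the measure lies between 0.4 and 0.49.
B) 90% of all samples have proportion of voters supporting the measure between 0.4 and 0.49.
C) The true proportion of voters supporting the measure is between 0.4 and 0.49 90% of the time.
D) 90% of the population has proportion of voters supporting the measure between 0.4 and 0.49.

A confidence interval represents our confidence in the procedure, not a probability statement about the parameter.

Key concept: If we repeated this sampling process many times and computed a 90% CI each time, about 90% of those intervals would contain the true population parameter.

For this specific interval (0.4, 0.49):
- Midpoint (point estimate): 0.445
- Margin of error: 0.045

The correct interpretation is the one stating confidence that the true parameter lies in the interval — option A.

A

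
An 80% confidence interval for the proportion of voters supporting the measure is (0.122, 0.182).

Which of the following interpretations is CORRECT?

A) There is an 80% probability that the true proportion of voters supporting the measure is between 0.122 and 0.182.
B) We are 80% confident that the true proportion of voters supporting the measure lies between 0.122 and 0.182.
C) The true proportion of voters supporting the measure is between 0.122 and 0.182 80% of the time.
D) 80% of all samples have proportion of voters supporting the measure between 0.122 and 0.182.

A confidence interval represents our confidence in the procedure, not a probability statement about the parameter.

Key concept: If we repeated this sampling process many times and computed an 80% CI each time, about 80% of those intervals would contain the true population parameter.

For this specific interval (0.122, 0.182):
- Midpoint (point estimate): 0.152
- Margin of error: 0.03

The correct interpretation is the one stating confidence that the true parameter lies in the interval — option B.

B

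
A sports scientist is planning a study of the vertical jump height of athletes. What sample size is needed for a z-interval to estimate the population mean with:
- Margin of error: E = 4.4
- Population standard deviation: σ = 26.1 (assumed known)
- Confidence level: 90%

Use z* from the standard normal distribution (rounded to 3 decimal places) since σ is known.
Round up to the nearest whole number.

Using z* since population σ is known (z-interval formula).

For 90% confidence, z* = 1.645 (from standard normal table)

Sample size formula for z-interval: n = (z*σ/E)²

n = (1.645 × 26.1 / 4.4)²
  = (9.757841)²
  = 95.2155

Round up to the nearest whole number: n = 96

96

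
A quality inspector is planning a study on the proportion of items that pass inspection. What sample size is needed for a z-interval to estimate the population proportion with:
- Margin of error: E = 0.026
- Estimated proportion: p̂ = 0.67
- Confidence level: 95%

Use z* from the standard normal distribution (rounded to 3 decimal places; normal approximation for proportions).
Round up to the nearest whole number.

Using z* for proportion z-interval (normal approximation).

For 95% confidence, z* = 1.96 (from standard normal table)

Sample size formula for proportion z-interval: n = z*²p̂(1-p̂)/E²

n = 1.96² × 0.67 × 0.33 / 0.026²
  = 3.8416 × 0.2211 / 0.000676
  = 1256.4760

Round up to the nearest whole number: n = 1257

1257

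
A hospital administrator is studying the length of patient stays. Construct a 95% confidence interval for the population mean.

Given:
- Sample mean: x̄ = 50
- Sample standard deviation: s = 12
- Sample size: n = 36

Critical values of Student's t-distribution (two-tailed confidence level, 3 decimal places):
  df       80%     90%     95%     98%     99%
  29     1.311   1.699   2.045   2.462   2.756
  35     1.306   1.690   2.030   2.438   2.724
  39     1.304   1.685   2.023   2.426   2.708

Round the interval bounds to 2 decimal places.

The population standard deviation σ is unknown (only the sample standard deviation s is given), so use a t-interval with df = n - 1 = 36 - 1 = 35.

For 95% confidence with df = 35, t* = 2.030 (from t-table)

Standard error: SE = s/√n = 12/√36 = 2.000000

Margin of error: E = t* × SE = 2.030 × 2.000000 = 4.0600

T-interval: x̄ ± E = 50 ± 4.0600 = (45.9400, 54.0600)

Rounded to 2 decimal places:

(45.94, 54.06)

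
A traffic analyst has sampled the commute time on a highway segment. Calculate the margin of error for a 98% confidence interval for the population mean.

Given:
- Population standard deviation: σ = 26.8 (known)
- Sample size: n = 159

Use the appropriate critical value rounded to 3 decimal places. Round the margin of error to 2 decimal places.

The population standard deviation σ is known, so use the z-interval margin of error formula.

For 98% confidence, z* = 2.326 (from standard normal table)

Margin of error formula for z-interval: E = z* × σ/√n

E = 2.326 × 26.8/√159
  = 2.326 × 2.125378
  = 4.9436

Rounded to 2 decimal places:

4.94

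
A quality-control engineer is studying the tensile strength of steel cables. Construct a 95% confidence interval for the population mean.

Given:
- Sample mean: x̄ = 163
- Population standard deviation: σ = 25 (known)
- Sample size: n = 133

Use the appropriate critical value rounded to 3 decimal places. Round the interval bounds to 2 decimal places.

The population standard deviation σ is known, so use a z-interval (standard normal critical value).

For 95% confidence, z* = 1.96 (from standard normal table)

Standard error: SE = σ/√n = 25/√133 = 2.167775

Margin of error: E = z* × SE = 1.96 × 2.167775 = 4.2488

Z-interval: x̄ ± E = 163 ± 4.2488 = (158.7512, 167.2488)

Rounded to 2 decimal places:

(158.75, 167.25)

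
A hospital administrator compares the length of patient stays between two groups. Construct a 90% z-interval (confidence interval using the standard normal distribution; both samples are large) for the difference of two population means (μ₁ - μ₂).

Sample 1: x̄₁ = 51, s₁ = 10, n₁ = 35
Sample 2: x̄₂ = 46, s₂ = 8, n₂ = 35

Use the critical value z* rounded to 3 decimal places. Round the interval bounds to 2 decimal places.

Both samples are large (n₁ = 35 ≥ 30, n₂ = 35 ≥ 30), so a z-interval for the difference of means applies.

Point estimate: x̄₁ - x̄₂ = 51 - 46 = 5

Standard error: SE = √(s₁²/n₁ + s₂²/n₂)
= √(10²/35 + 8²/35)
= √(2.857143 + 1.828571)
= 2.164651

For 90% confidence, z* = 1.645 (from standard normal table)
Margin of error: E = z* × SE = 1.645 × 2.164651 = 3.5609

Z-interval: (x̄₁ - x̄₂) ± E = 5 ± 3.5609 = (1.4391, 8.5609)

Rounded to 2 decimal places:

(1.44, 8.56)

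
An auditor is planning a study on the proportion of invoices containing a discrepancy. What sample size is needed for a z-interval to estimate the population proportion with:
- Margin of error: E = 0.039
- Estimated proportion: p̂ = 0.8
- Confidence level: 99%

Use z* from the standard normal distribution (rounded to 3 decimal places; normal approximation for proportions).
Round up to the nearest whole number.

Using z* for proportion z-interval (normal approximation).

For 99% confidence, z* = 2.576 (from standard normal table)

Sample size formula for proportion z-interval: n = z*²p̂(1-p̂)/E²

n = 2.576² × 0.8 × 0.2 / 0.039²
  = 6.635776 × 0.16 / 0.001521
  = 698.0435

Round up to the nearest whole number: n = 699

699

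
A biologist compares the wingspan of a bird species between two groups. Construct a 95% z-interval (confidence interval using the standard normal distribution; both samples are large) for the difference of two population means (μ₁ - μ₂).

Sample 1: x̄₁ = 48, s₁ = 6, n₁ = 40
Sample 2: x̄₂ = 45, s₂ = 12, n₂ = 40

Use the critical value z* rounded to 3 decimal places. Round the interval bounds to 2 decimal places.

Both samples are large (n₁ = 40 ≥ 30, n₂ = 40 ≥ 30), so a z-interval for the difference of means applies.

Point estimate: x̄₁ - x̄₂ = 48 - 45 = 3

Standard error: SE = √(s₁²/n₁ + s₂²/n₂)
= √(6²/40 + 12²/40)
= √(0.900000 + 3.600000)
= 2.121320

For 95% confidence, z* = 1.96 (from standard normal table)
Margin of error: E = z* × SE = 1.96 × 2.121320 = 4.1578

Z-interval: (x̄₁ - x̄₂) ± E = 3 ± 4.1578 = (-1.1578, 7.1578)

Rounded to 2 decimal places:

(-1.16, 7.16)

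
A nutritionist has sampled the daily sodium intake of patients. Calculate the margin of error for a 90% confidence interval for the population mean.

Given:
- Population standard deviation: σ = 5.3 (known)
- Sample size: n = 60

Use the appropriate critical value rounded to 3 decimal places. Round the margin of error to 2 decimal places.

The population standard deviation σ is known, so use the z-interval margin of error formula.

For 90% confidence, z* = 1.645 (from standard normal table)

Margin of error formula for z-interval: E = z* × σ/√n

E = 1.645 × 5.3/√60
  = 1.645 × 0.684227
  = 1.1256

Rounded to 2 decimal places:

1.13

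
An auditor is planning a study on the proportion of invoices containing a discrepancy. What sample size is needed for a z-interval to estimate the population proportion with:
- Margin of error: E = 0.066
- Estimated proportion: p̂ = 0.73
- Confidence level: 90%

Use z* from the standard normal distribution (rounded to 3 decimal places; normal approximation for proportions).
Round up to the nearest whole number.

Using z* for proportion z-interval (normal approximation).

For 90% confidence, z* = 1.645 (from standard normal table)

Sample size formula for proportion z-interval: n = z*²p̂(1-p̂)/E²

n = 1.645² × 0.73 × 0.27 / 0.066²
  = 2.706025 × 0.1971 / 0.004356
  = 122.4420

Round up to the nearest whole number: n = 123

123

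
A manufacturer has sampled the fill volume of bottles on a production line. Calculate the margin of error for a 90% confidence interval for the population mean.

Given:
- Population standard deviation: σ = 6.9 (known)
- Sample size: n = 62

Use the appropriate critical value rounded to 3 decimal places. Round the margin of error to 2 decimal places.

The population standard deviation σ is known, so use the z-interval margin of error formula.

For 90% confidence, z* = 1.645 (from standard normal table)

Margin of error formula for z-interval: E = z* × σ/√n

E = 1.645 × 6.9/√62
  = 1.645 × 0.876301
  = 1.4415

Rounded to 2 decimal places:

1.44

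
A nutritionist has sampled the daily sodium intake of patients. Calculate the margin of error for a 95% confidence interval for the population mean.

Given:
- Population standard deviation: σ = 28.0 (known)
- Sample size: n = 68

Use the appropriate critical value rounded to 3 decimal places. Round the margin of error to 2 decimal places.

The population standard deviation σ is known, so use the z-interval margin of error formula.

For 95% confidence, z* = 1.96 (from standard normal table)

Margin of error formula for z-interval: E = z* × σ/√n

E = 1.96 × 28.0/√68
  = 1.96 × 3.395499
  = 6.6552

Rounded to 2 decimal places:

6.66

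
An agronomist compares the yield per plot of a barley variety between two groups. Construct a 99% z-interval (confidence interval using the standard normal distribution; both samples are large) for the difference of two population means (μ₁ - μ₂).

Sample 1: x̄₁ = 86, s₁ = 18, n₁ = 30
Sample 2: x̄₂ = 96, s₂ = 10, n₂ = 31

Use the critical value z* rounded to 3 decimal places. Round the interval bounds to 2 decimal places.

Both samples are large (n₁ = 30 ≥ 30, n₂ = 31 ≥ 30), so a z-interval for the difference of means applies.

Point estimate: x̄₁ - x̄₂ = 86 - 96 = -10

Standard error: SE = √(s₁²/n₁ + s₂²/n₂)
= √(18²/30 + 10²/31)
= √(10.800000 + 3.225806)
= 3.745104

For 99% confidence, z* = 2.576 (from standard normal table)
Margin of error: E = z* × SE = 2.576 × 3.745104 = 9.6474

Z-interval: (x̄₁ - x̄₂) ± E = -10 ± 9.6474 = (-19.6474, -0.3526)

Rounded to 2 decimal places:

(-19.65, -0.35)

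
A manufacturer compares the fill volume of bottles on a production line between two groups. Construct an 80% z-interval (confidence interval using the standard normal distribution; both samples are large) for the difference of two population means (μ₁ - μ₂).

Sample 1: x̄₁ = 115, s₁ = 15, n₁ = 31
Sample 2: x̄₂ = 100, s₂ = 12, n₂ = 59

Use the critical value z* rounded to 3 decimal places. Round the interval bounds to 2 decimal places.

Both samples are large (n₁ = 31 ≥ 30, n₂ = 59 ≥ 30), so a z-interval for the difference of means applies.

Point estimate: x̄₁ - x̄₂ = 115 - 100 = 15

Standard error: SE = √(s₁²/n₁ + s₂²/n₂)
= √(15²/31 + 12²/59)
= √(7.258065 + 2.440678)
= 3.114280

For 80% confidence, z* = 1.282 (from standard normal table)
Margin of error: E = z* × SE = 1.282 × 3.114280 = 3.9925

Z-interval: (x̄₁ - x̄₂) ± E = 15 ± 3.9925 = (11.0075, 18.9925)

Rounded to 2 decimal places:

(11.01, 18.99)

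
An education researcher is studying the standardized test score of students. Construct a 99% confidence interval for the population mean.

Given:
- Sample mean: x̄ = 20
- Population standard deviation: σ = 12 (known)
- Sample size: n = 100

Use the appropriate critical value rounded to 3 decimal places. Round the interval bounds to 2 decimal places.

The population standard deviation σ is known, so use a z-interval (standard normal critical value).

For 99% confidence, z* = 2.576 (from standard normal table)

Standard error: SE = σ/√n = 12/√100 = 1.200000

Margin of error: E = z* × SE = 2.576 × 1.200000 = 3.0912

Z-interval: x̄ ± E = 20 ± 3.0912 = (16.9088, 23.0912)

Rounded to 2 decimal places:

(16.91, 23.09)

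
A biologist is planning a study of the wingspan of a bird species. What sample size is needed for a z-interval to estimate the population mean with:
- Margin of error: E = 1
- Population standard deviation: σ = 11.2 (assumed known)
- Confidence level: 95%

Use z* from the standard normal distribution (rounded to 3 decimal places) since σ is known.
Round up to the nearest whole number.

Using z* since population σ is known (z-interval formula).

For 95% confidence, z* = 1.96 (from standard normal table)

Sample size formula for z-interval: n = (z*σ/E)²

n = (1.96 × 11.2 / 1)²
  = (21.952000)²
  = 481.8903

Round up to the nearest whole number: n = 482

482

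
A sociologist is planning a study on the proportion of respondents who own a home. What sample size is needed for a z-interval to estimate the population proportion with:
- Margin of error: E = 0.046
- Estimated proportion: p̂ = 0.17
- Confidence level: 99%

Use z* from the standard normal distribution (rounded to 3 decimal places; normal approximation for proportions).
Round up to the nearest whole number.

Using z* for proportion z-interval (normal approximation).

For 99% confidence, z* = 2.576 (from standard normal table)

Sample size formula for proportion z-interval: n = z*²p̂(1-p̂)/E²

n = 2.576² × 0.17 × 0.83 / 0.046²
  = 6.635776 × 0.1411 / 0.002116
  = 442.4896

Round up to the nearest whole number: n = 443

443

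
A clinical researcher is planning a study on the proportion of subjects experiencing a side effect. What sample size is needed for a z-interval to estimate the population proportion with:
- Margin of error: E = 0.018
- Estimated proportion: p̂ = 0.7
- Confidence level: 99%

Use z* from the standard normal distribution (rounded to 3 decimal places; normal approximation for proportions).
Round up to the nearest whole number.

Using z* for proportion z-interval (normal approximation).

For 99% confidence, z* = 2.576 (from standard normal table)

Sample size formula for proportion z-interval: n = z*²p̂(1-p̂)/E²

n = 2.576² × 0.7 × 0.3 / 0.018²
  = 6.635776 × 0.21 / 0.000324
  = 4300.9659

Round up to the nearest whole number: n = 4301

4301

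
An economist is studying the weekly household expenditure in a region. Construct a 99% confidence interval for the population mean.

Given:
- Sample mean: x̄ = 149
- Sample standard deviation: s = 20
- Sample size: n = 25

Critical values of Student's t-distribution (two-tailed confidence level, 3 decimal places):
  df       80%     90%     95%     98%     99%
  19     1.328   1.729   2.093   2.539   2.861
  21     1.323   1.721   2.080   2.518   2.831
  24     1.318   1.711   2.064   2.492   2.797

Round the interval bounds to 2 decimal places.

The population standard deviation σ is unknown (only the sample standard deviation s is given), so use a t-interval with df = n - 1 = 25 - 1 = 24.

For 99% confidence with df = 24, t* = 2.797 (from t-table)

Standard error: SE = s/√n = 20/√25 = 4.000000

Margin of error: E = t* × SE = 2.797 × 4.000000 = 11.1880

T-interval: x̄ ± E = 149 ± 11.1880 = (137.8120, 160.1880)

Rounded to 2 decimal places:

(137.81, 160.19)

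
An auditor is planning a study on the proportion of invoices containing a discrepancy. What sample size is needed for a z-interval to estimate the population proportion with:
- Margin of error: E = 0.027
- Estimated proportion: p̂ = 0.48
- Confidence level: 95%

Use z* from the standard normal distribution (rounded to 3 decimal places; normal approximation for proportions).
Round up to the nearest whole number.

Using z* for proportion z-interval (normal approximation).

For 95% confidence, z* = 1.96 (from standard normal table)

Sample size formula for proportion z-interval: n = z*²p̂(1-p̂)/E²

n = 1.96² × 0.48 × 0.52 / 0.027²
  = 3.8416 × 0.2496 / 0.000729
  = 1315.3133

Round up to the nearest whole number: n = 1316

1316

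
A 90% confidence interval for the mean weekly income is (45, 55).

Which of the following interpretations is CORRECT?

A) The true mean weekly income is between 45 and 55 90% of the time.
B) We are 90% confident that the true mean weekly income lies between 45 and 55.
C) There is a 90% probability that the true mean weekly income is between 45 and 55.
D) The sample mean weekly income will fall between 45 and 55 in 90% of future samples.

A confidence interval represents our confidence in the procedure, not a probability statement about the parameter.

Key concept: If we repeated this sampling process many times and computed a 90% CI each time, about 90% of those intervals would contain the true population parameter.

For this specific interval (45, 55):
- Midpoint (point estimate): 50
- Margin of error: 5

The correct interpretation is the one stating confidence that the true parameter lies in the interval — option B.

B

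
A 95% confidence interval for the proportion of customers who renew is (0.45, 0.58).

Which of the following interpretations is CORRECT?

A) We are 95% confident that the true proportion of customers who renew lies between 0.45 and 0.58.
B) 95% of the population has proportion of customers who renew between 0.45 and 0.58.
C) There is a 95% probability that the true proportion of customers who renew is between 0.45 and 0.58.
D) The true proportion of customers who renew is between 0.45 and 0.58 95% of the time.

A confidence interval represents our confidence in the procedure, not a probability statement about the parameter.

Key concept: If we repeated this sampling process many times and computed a 95% CI each time, about 95% of those intervals would contain the true population parameter.

For this specific interval (0.45, 0.58):
- Midpoint (point estimate): 0.515
- Margin of error: 0.065

The correct interpretation is the one stating confidence that the true parameter lies in the interval — option A.

A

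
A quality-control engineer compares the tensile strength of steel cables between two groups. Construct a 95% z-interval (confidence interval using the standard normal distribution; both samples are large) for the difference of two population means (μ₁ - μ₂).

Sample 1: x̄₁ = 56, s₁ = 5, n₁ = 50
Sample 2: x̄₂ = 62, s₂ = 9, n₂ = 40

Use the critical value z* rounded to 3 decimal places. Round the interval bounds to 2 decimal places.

Both samples are large (n₁ = 50 ≥ 30, n₂ = 40 ≥ 30), so a z-interval for the difference of means applies.

Point estimate: x̄₁ - x̄₂ = 56 - 62 = -6

Standard error: SE = √(s₁²/n₁ + s₂²/n₂)
= √(5²/50 + 9²/40)
= √(0.500000 + 2.025000)
= 1.589025

For 95% confidence, z* = 1.96 (from standard normal table)
Margin of error: E = z* × SE = 1.96 × 1.589025 = 3.1145

Z-interval: (x̄₁ - x̄₂) ± E = -6 ± 3.1145 = (-9.1145, -2.8855)

Rounded to 2 decimal places:

(-9.11, -2.89)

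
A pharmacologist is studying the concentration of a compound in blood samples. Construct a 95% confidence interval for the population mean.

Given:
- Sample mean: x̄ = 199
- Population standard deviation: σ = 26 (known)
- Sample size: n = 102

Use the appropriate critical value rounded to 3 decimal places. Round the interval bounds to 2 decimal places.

The population standard deviation σ is known, so use a z-interval (standard normal critical value).

For 95% confidence, z* = 1.96 (from standard normal table)

Standard error: SE = σ/√n = 26/√102 = 2.574384

Margin of error: E = z* × SE = 1.96 × 2.574384 = 5.0458

Z-interval: x̄ ± E = 199 ± 5.0458 = (193.9542, 204.0458)

Rounded to 2 decimal places:

(193.95, 204.05)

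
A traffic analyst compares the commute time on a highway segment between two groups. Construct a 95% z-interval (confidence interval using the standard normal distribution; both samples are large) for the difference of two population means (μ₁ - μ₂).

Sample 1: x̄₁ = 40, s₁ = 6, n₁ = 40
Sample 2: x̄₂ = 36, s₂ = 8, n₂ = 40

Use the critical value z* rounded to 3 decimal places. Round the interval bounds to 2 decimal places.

Both samples are large (n₁ = 40 ≥ 30, n₂ = 40 ≥ 30), so a z-interval for the difference of means applies.

Point estimate: x̄₁ - x̄₂ = 40 - 36 = 4

Standard error: SE = √(s₁²/n₁ + s₂²/n₂)
= √(6²/40 + 8²/40)
= √(0.900000 + 1.600000)
= 1.581139

For 95% confidence, z* = 1.96 (from standard normal table)
Margin of error: E = z* × SE = 1.96 × 1.581139 = 3.0990

Z-interval: (x̄₁ - x̄₂) ± E = 4 ± 3.0990 = (0.9010, 7.0990)

Rounded to 2 decimal places:

(0.90, 7.10)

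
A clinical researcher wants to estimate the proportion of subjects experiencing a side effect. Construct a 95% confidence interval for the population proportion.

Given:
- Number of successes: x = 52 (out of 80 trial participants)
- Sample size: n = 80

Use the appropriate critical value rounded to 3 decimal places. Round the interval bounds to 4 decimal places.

Sample proportion: p̂ = 52/80 = 0.650000

Check conditions for normal approximation:
  np̂ = 52 ≥ 10 ✓
  n(1-p̂) = 28 ≥ 10 ✓

The sample is large enough, so use a z-interval (normal approximation) for the proportion.

For 95% confidence, z* = 1.96 (from standard normal table)

Standard error: SE = √(p̂(1-p̂)/n) = √(0.650000×0.350000/80) = 0.05332682

Margin of error: E = z* × SE = 1.96 × 0.05332682 = 0.104521

Z-interval: p̂ ± E = 0.650000 ± 0.104521 = (0.545479, 0.754521)

Rounded to 4 decimal places:

(0.5455, 0.7545)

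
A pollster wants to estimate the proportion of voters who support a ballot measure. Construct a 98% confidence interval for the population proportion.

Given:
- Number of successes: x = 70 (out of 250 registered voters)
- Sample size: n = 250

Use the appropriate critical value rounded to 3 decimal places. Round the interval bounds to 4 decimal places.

Sample proportion: p̂ = 70/250 = 0.280000

Check conditions for normal approximation:
  np̂ = 70 ≥ 10 ✓
  n(1-p̂) = 180 ≥ 10 ✓

The sample is large enough, so use a z-interval (normal approximation) for the proportion.

For 98% confidence, z* = 2.326 (from standard normal table)

Standard error: SE = √(p̂(1-p̂)/n) = √(0.280000×0.720000/250) = 0.02839718

Margin of error: E = z* × SE = 2.326 × 0.02839718 = 0.066052

Z-interval: p̂ ± E = 0.280000 ± 0.066052 = (0.213948, 0.346052)

Rounded to 4 decimal places:

(0.2139, 0.3461)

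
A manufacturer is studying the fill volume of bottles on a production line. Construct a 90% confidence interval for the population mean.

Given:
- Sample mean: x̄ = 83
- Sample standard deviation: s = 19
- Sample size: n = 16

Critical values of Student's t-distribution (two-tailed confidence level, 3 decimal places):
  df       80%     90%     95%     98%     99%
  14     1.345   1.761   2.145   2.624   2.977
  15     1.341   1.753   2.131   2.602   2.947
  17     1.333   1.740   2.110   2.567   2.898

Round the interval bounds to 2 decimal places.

The population standard deviation σ is unknown (only the sample standard deviation s is given), so use a t-interval with df = n - 1 = 16 - 1 = 15.

For 90% confidence with df = 15, t* = 1.753 (from t-table)

Standard error: SE = s/√n = 19/√16 = 4.750000

Margin of error: E = t* × SE = 1.753 × 4.750000 = 8.3267

T-interval: x̄ ± E = 83 ± 8.3267 = (74.6732, 91.3268)

Rounded to 2 decimal places:

(74.67, 91.33)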